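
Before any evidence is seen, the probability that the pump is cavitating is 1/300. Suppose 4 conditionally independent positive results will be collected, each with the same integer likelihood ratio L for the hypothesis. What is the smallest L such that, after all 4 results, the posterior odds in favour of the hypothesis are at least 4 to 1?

Prior odds = (1/300)/(299/300) = 1/299.
Target odds = 4.
Need L⁴ ≥ 4 ÷ (1/299) = 1196.
5⁴ = 625 < 1196 ≤ 1296 = 6⁴, so L = 6.

6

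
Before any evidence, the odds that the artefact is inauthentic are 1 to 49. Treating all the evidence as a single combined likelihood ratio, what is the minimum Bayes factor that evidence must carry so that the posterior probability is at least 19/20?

Prior odds = 1/49.
Target odds = 0.95/0.05 = 19.
Required Bayes factor = 19 ÷ (1/49) = 931.

931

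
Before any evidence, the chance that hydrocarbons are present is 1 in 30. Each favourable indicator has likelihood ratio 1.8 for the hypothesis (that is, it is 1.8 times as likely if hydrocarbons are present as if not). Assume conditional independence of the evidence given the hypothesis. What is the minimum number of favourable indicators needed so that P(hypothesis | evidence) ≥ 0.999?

Prior odds: (1/30) ÷ (29/30) = 1/29.
Likelihood ratio per favourable indicator = 1.8.
Target odds: 0.999 ÷ 0.001 = 999.
Need (1/29) × 1.8ⁿ ≥ 999, i.e. 1.8ⁿ ≥ 28971.
1.8¹⁷ ≈21859.1 falls short of 28971 but 1.8¹⁸ ≈39346.4 reaches it, so n = 18.

18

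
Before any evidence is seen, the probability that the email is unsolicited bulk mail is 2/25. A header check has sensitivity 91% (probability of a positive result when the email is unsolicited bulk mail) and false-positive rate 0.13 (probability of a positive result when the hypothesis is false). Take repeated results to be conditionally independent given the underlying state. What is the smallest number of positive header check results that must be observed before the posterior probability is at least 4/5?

2

Prior odds: 0.08 ÷ 0.92 = 2/23.
Likelihood ratio of a positive result = 0.91/0.13 = 7.
Target posterior odds = 0.8/0.2 = 4.
Require 7ⁿ ≥ 4 ÷ (2/23) = 46.
7¹ = 7 falls short of 46 but 7² = 49 reaches it, so n = 2.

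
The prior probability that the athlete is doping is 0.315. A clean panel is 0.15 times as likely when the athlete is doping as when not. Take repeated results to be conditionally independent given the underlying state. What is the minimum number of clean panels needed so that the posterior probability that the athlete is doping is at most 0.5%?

Prior odds: 0.315 ÷ 0.685 = 63/137.
Likelihood ratio per clean panel = 0.15.
Target odds: 0.005 ÷ 0.995 = 1/199.
Require 0.15ⁿ ≤ 1/199 ÷ (63/137) = 137/12537.
0.15² = 0.0225 is still above 137/12537 but 0.15³ = 0.003375 is at or below it, so n = 3.

3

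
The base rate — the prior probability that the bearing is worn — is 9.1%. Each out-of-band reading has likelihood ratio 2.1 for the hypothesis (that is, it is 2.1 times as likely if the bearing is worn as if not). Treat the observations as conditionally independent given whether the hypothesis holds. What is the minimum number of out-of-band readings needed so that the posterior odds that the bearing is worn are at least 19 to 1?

8

Prior odds = 0.091/0.909 = 91/909.
Likelihood ratio per out-of-band reading = 2.1.
Target odds = 19.
Require 2.1ⁿ ≥ 19 ÷ (91/909) = 17271/91.
2.1⁷ ≈180.109 falls short of 17271/91 but 2.1⁸ ≈378.229 reaches it, so n = 8.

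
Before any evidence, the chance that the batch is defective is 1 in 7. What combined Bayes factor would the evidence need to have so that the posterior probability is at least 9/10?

Prior odds = (1/7)/(6/7) = 1/6.
Target odds = 0.9/0.1 = 9.
Required Bayes factor = 9 ÷ (1/6) = 54.

54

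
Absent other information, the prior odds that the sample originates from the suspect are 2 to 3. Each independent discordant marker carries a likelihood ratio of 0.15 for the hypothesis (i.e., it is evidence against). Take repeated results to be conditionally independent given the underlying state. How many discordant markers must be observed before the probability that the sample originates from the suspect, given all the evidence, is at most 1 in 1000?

Prior odds = 2/3.
Likelihood ratio per discordant marker = 0.15.
Target posterior odds = 0.001/0.999 = 1/999.
Need (2/3) × 0.15ⁿ ≤ 1/999, i.e. 0.15ⁿ ≤ 1/666.
0.15³ = 0.003375 is still above 1/666 but 0.15⁴ = 81/160000 is at or below it, so n = 4.

4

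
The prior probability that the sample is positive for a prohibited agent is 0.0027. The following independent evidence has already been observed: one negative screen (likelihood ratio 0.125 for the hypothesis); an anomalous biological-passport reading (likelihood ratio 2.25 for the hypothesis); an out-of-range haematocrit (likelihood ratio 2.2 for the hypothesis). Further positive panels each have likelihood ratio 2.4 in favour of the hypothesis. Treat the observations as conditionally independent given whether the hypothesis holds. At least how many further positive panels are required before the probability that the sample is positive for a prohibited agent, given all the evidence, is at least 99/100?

13

Prior odds = 0.0027/0.9973 = 27/9973.
Combined Bayes factor of the evidence already in hand = 0.125 × 2.25 × 2.2 = 0.61875.
Odds after that evidence = (27/9973) × 0.61875 = 2673/1595680.
Target odds = 0.99/0.01 = 99.
Need 2.4ⁿ ≥ 99 ÷ (2673/1595680) = 1595680/27.
2.4¹² ≈36520.3 falls short of 1595680/27 but 2.4¹³ ≈87648.8 reaches it, so n = 13.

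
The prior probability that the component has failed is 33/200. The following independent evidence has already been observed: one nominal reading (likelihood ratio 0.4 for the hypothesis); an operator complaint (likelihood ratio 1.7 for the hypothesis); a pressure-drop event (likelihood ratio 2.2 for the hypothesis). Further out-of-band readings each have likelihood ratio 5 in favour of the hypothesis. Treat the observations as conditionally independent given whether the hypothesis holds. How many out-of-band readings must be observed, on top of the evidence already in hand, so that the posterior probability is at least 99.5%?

5

Prior odds = 0.165/0.835 = 33/167.
Combined Bayes factor of the evidence already in hand = 0.4 × 1.7 × 2.2 = 1.496.
Odds after that evidence = (33/167) × 1.496 = 6171/20875.
Target odds = 0.995/0.005 = 199.
Need 5ⁿ ≥ 199 ÷ (6171/20875) = 4154125/6171.
5⁴ = 625 falls short of 4154125/6171 but 5⁵ = 3125 reaches it, so n = 5.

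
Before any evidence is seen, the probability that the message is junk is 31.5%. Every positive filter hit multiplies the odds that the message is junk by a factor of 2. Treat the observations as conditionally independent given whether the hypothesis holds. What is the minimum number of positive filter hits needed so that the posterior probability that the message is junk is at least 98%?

Prior odds = 0.315/0.685 = 63/137.
Likelihood ratio per positive filter hit = 2.
Target posterior odds = 0.98/0.02 = 49.
Need (63/137) × 2ⁿ ≥ 49, i.e. 2ⁿ ≥ 959/9.
2⁶ = 64 falls short of 959/9 but 2⁷ = 128 reaches it, so n = 7.

7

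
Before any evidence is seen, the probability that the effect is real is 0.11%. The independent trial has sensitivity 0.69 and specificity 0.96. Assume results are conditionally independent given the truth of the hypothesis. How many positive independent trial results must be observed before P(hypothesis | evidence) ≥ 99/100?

Prior odds: 0.0011 ÷ 0.9989 = 11/9989.
False-positive rate = 1 − 0.96 = 0.04; likelihood ratio of a positive = 0.69/0.04 = 17.25.
Target posterior odds = 0.99/0.01 = 99.
Need (11/9989) × 17.25ⁿ ≥ 99, i.e. 17.25ⁿ ≥ 89901.
17.25⁴ = 22667121/256 falls short of 89901 but 17.25⁵ ≈1.52737e+06 reaches it, so n = 5.

5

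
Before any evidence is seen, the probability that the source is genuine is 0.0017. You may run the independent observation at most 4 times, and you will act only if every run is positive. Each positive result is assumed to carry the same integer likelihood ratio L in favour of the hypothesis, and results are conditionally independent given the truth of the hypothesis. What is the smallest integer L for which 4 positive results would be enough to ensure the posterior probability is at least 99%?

Prior odds = 0.0017/0.9983 = 17/9983.
Target odds = 0.99/0.01 = 99.
Need L⁴ ≥ 99 ÷ (17/9983) = 988317/17.
15⁴ = 50625 < 988317/17 ≤ 65536 = 16⁴, so L = 16.

16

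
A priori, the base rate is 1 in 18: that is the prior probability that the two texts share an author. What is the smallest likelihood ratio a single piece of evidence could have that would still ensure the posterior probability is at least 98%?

833

Prior odds = (1/18)/(17/18) = 1/17.
Target odds = 0.98/0.02 = 49.
Required Bayes factor = 49 ÷ (1/17) = 833.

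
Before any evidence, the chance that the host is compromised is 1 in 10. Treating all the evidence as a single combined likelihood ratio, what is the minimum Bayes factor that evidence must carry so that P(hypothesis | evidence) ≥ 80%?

36

Prior odds = 0.1/0.9 = 1/9.
Target odds = 0.8/0.2 = 4.
Required Bayes factor = 4 ÷ (1/9) = 36.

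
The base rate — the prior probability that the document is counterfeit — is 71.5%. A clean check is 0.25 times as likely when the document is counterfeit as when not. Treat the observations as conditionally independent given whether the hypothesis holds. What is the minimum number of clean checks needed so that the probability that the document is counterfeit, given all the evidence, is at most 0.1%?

Prior odds: 0.715 ÷ 0.285 = 143/57.
Likelihood ratio per clean check = 0.25.
Target posterior odds = 0.001/0.999 = 1/999.
Require 0.25ⁿ ≤ 1/999 ÷ (143/57) = 19/47619.
0.25⁵ = 1/1024 is still above 19/47619 but 0.25⁶ = 1/4096 is at or below it, so n = 6.

6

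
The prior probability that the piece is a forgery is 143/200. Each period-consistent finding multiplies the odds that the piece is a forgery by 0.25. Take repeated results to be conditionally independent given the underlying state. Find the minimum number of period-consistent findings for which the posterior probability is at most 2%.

4

Prior odds: 0.715 ÷ 0.285 = 143/57.
Likelihood ratio per period-consistent finding = 0.25.
Target odds: 0.02 ÷ 0.98 = 1/49.
Require 0.25ⁿ ≤ 1/49 ÷ (143/57) = 57/7007.
0.25³ = 0.015625 is still above 57/7007 but 0.25⁴ = 0.00390625 is at or below it, so n = 4.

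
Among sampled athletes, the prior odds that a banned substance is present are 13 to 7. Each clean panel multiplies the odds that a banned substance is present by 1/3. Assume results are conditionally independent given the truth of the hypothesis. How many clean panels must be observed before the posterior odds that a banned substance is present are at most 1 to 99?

Prior odds = 13/7.
Likelihood ratio per clean panel = 1/3.
Target odds = 1/99.
Need (13/7) × (1/3)ⁿ ≤ 1/99, i.e. (1/3)ⁿ ≤ 7/1287.
(1/3)⁴ = 1/81 is still above 7/1287 but (1/3)⁵ = 1/243 is at or below it, so n = 5.

5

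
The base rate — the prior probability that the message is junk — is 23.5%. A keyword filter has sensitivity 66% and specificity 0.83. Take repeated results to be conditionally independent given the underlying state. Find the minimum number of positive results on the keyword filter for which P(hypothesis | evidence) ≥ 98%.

4

Prior odds = 0.235/0.765 = 47/153.
False-positive rate = 1 − 0.83 = 0.17; likelihood ratio of a positive = 0.66/0.17 = 66/17.
Target odds: 0.98 ÷ 0.02 = 49.
Need (47/153) × (66/17)ⁿ ≥ 49, i.e. (66/17)ⁿ ≥ 7497/47.
(66/17)³ = 287496/4913 falls short of 7497/47 but (66/17)⁴ = 18974736/83521 reaches it, so n = 4.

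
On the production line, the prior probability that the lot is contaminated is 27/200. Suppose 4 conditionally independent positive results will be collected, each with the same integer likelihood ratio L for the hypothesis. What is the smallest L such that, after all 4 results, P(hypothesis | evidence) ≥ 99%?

6

Prior odds = 0.135/0.865 = 27/173.
Target odds = 0.99/0.01 = 99.
Need L⁴ ≥ 99 ÷ (27/173) = 1903/3.
5⁴ = 625 < 1903/3 ≤ 1296 = 6⁴, so L = 6.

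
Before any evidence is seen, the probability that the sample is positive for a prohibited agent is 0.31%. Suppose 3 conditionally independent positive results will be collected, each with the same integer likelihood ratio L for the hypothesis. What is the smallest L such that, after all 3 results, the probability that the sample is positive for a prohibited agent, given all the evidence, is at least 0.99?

Prior odds = 0.0031/0.9969 = 31/9969.
Target odds = 0.99/0.01 = 99.
Need L³ ≥ 99 ÷ (31/9969) = 986931/31.
31³ = 29791 < 986931/31 ≤ 32768 = 32³, so L = 32.

32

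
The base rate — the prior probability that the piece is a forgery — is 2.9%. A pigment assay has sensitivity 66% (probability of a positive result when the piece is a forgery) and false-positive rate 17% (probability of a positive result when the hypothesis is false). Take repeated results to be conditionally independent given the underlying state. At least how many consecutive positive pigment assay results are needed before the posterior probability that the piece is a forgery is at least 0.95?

5

Prior odds: 0.029 ÷ 0.971 = 29/971.
Likelihood ratio of a positive result = 0.66/0.17 = 66/17.
Target posterior odds = 0.95/0.05 = 19.
Require (66/17)ⁿ ≥ 19 ÷ (29/971) = 18449/29.
(66/17)⁴ = 18974736/83521 falls short of 18449/29 but (66/17)⁵ ≈882.013 reaches it, so n = 5.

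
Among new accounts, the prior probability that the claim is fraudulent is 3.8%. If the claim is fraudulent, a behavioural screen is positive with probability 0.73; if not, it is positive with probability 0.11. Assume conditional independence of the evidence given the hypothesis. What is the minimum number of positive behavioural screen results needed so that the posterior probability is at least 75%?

Prior odds: 0.038 ÷ 0.962 = 19/481.
Likelihood ratio of a positive = 0.73/0.11 = 73/11.
Target odds: 0.75 ÷ 0.25 = 3.
Need (19/481) × (73/11)ⁿ ≥ 3, i.e. (73/11)ⁿ ≥ 1443/19.
(73/11)² = 5329/121 falls short of 1443/19 but (73/11)³ = 389017/1331 reaches it, so n = 3.

3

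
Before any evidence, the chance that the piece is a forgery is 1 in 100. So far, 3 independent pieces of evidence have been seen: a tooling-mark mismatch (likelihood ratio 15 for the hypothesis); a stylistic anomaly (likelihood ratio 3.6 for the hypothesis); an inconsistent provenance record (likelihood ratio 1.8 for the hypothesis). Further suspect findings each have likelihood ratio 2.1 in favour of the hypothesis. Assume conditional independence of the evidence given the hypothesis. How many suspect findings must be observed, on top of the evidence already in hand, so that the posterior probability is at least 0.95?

Prior odds = 0.01/0.99 = 1/99.
Combined Bayes factor of the evidence already in hand = 15 × 3.6 × 1.8 = 97.2.
Odds after that evidence = (1/99) × 97.2 = 54/55.
Target odds = 0.95/0.05 = 19.
Need 2.1ⁿ ≥ 19 ÷ (54/55) = 1045/54.
2.1³ = 9.261 falls short of 1045/54 but 2.1⁴ = 19.4481 reaches it, so n = 4.

4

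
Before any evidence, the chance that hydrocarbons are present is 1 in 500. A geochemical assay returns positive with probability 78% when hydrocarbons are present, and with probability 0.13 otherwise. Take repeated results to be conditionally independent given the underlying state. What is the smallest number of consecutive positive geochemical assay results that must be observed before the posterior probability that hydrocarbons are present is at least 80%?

Prior odds: 0.002 ÷ 0.998 = 1/499.
Likelihood ratio of a positive result = 0.78/0.13 = 6.
Target posterior odds = 0.8/0.2 = 4.
Require 6ⁿ ≥ 4 ÷ (1/499) = 1996.
6⁴ = 1296 falls short of 1996 but 6⁵ = 7776 reaches it, so n = 5.

5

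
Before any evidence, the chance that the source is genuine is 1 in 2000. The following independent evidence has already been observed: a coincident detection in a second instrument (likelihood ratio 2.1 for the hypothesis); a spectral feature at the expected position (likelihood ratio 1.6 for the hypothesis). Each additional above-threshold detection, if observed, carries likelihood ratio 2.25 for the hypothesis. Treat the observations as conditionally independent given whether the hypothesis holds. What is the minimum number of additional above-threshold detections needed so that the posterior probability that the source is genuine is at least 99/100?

Prior odds = 0.0005/0.9995 = 1/1999.
Combined Bayes factor of the evidence already in hand = 2.1 × 1.6 = 3.36.
Odds after that evidence = (1/1999) × 3.36 = 84/49975.
Target odds = 0.99/0.01 = 99.
Need 2.25ⁿ ≥ 99 ÷ (84/49975) = 1649175/28.
2.25¹³ ≈37876.8 falls short of 1649175/28 but 2.25¹⁴ ≈85222.7 reaches it, so n = 14.

14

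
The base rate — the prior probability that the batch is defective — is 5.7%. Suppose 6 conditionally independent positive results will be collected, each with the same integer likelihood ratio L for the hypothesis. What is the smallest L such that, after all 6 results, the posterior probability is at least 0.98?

4

Prior odds = 0.057/0.943 = 57/943.
Target odds = 0.98/0.02 = 49.
Need L⁶ ≥ 49 ÷ (57/943) = 46207/57.
3⁶ = 729 < 46207/57 ≤ 4096 = 4⁶, so L = 4.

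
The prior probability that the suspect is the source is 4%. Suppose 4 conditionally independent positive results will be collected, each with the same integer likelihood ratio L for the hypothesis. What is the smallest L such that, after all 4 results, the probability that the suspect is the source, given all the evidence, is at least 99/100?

7

Prior odds = 0.04/0.96 = 1/24.
Target odds = 0.99/0.01 = 99.
Need L⁴ ≥ 99 ÷ (1/24) = 2376.
6⁴ = 1296 < 2376 ≤ 2401 = 7⁴, so L = 7.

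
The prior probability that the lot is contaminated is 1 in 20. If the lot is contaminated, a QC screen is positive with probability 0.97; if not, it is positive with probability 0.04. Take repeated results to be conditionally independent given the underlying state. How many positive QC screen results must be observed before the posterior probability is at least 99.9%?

Prior odds = 0.05/0.95 = 1/19.
Likelihood ratio of a positive = 0.97/0.04 = 24.25.
Target posterior odds = 0.999/0.001 = 999.
Need (1/19) × 24.25ⁿ ≥ 999, i.e. 24.25ⁿ ≥ 18981.
24.25³ = 912673/64 falls short of 18981 but 24.25⁴ = 88529281/256 reaches it, so n = 4.

4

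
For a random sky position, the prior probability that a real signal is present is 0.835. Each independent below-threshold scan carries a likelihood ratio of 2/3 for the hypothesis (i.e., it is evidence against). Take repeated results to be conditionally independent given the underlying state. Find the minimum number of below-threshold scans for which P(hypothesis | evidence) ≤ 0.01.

Prior odds: 0.835 ÷ 0.165 = 167/33.
Likelihood ratio per below-threshold scan = 2/3.
Target posterior odds = 0.01/0.99 = 1/99.
Require (2/3)ⁿ ≤ 1/99 ÷ (167/33) = 1/501.
(2/3)¹⁵ = 32768/14348907 is still above 1/501 but (2/3)¹⁶ = 65536/43046721 is at or below it, so n = 16.

16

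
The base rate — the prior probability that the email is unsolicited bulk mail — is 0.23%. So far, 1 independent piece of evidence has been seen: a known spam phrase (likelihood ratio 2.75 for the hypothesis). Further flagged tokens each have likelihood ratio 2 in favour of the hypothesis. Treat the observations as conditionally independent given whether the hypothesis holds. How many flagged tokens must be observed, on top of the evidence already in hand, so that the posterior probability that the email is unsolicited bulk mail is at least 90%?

Prior odds = 0.0023/0.9977 = 23/9977.
Bayes factor of the evidence already in hand = 2.75.
Odds after that evidence = (23/9977) × 2.75 = 23/3628.
Target odds = 0.9/0.1 = 9.
Need 2ⁿ ≥ 9 ÷ (23/3628) = 32652/23.
2¹⁰ = 1024 falls short of 32652/23 but 2¹¹ = 2048 reaches it, so n = 11.

11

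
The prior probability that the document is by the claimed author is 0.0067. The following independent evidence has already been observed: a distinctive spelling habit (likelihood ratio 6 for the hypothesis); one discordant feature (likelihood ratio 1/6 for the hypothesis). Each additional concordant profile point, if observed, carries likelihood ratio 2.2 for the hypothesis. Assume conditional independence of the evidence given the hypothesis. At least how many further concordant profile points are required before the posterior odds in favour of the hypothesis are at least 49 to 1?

Prior odds = 0.0067/0.9933 = 67/9933.
Combined Bayes factor of the evidence already in hand = 6 × (1/6) = 1.
Odds after that evidence = (67/9933) × 1 = 67/9933.
Target odds = 49.
Need 2.2ⁿ ≥ 49 ÷ (67/9933) = 486717/67.
2.2¹¹ ≈5843.18 falls short of 486717/67 but 2.2¹² ≈12855 reaches it, so n = 12.

12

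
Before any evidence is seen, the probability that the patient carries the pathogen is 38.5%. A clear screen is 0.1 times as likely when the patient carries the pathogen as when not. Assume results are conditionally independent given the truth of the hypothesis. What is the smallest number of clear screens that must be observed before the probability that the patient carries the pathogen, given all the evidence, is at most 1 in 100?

2

Prior odds: 0.385 ÷ 0.615 = 77/123.
Likelihood ratio per clear screen = 0.1.
Target odds: 0.01 ÷ 0.99 = 1/99.
Need (77/123) × 0.1ⁿ ≤ 1/99, i.e. 0.1ⁿ ≤ 41/2541.
0.1¹ = 0.1 is still above 41/2541 but 0.1² = 0.01 is at or below it, so n = 2.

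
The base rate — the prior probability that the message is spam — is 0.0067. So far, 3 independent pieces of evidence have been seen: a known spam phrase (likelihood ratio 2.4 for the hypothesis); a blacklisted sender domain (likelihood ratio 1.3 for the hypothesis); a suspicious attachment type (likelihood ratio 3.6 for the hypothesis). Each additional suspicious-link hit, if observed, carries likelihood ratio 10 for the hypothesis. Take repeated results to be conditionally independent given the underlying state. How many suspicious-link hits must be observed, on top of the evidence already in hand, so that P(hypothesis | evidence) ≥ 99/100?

4

Prior odds = 0.0067/0.9933 = 67/9933.
Combined Bayes factor of the evidence already in hand = 2.4 × 1.3 × 3.6 = 11.232.
Odds after that evidence = (67/9933) × 11.232 = 31356/413875.
Target odds = 0.99/0.01 = 99.
Need 10ⁿ ≥ 99 ÷ (31356/413875) = 4552625/3484.
10³ = 1000 falls short of 4552625/3484 but 10⁴ = 10000 reaches it, so n = 4.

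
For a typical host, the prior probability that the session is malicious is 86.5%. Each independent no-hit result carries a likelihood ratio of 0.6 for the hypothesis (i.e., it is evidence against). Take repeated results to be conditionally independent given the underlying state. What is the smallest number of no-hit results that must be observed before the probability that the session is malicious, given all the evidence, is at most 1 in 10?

Prior odds: 0.865 ÷ 0.135 = 173/27.
Likelihood ratio per no-hit result = 0.6.
Target odds: 0.1 ÷ 0.9 = 1/9.
Need (173/27) × 0.6ⁿ ≤ 1/9, i.e. 0.6ⁿ ≤ 3/173.
0.6⁷ = 2187/78125 is still above 3/173 but 0.6⁸ = 6561/390625 is at or below it, so n = 8.

8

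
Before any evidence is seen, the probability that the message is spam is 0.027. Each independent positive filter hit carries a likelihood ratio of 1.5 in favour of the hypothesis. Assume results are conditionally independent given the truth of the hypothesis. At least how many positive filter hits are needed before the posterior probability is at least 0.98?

19

Prior odds: 0.027 ÷ 0.973 = 27/973.
Likelihood ratio per positive filter hit = 1.5.
Target odds: 0.98 ÷ 0.02 = 49.
Need (27/973) × 1.5ⁿ ≥ 49, i.e. 1.5ⁿ ≥ 47677/27.
1.5¹⁸ = 387420489/262144 falls short of 47677/27 but 1.5¹⁹ ≈2216.84 reaches it, so n = 19.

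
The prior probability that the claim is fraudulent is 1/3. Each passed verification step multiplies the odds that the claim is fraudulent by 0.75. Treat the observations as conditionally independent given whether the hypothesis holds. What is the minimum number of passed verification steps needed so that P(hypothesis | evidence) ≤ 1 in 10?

Prior odds: (1/3) ÷ (2/3) = 0.5.
Likelihood ratio per passed verification step = 0.75.
Target odds: 0.1 ÷ 0.9 = 1/9.
Require 0.75ⁿ ≤ 1/9 ÷ 0.5 = 2/9.
0.75⁵ = 243/1024 is still above 2/9 but 0.75⁶ = 729/4096 is at or below it, so n = 6.

6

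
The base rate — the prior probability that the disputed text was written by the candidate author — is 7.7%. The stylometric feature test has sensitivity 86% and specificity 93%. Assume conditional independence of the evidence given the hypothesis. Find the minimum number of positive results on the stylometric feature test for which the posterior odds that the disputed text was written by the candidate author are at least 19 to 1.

3

Prior odds = 0.077/0.923 = 77/923.
False-positive rate = 1 − 0.93 = 0.07; likelihood ratio of a positive = 0.86/0.07 = 86/7.
Target odds = 19.
Need (77/923) × (86/7)ⁿ ≥ 19, i.e. (86/7)ⁿ ≥ 17537/77.
(86/7)² = 7396/49 falls short of 17537/77 but (86/7)³ = 636056/343 reaches it, so n = 3.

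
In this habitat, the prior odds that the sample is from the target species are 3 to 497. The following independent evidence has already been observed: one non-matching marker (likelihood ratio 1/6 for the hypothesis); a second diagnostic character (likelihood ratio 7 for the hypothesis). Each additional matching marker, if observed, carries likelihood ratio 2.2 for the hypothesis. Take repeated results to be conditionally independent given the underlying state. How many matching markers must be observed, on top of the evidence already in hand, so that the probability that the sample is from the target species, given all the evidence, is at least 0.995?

13

Prior odds = 3/497.
Combined Bayes factor of the evidence already in hand = (1/6) × 7 = 7/6.
Odds after that evidence = (3/497) × 7/6 = 1/142.
Target odds = 0.995/0.005 = 199.
Need 2.2ⁿ ≥ 199 ÷ (1/142) = 28258.
2.2¹² ≈12855 falls short of 28258 but 2.2¹³ ≈28281 reaches it, so n = 13.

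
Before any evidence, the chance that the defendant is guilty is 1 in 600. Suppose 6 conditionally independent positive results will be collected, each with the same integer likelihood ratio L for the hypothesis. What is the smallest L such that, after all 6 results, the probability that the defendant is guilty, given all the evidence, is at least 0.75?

4

Prior odds = (1/600)/(599/600) = 1/599.
Target odds = 0.75/0.25 = 3.
Need L⁶ ≥ 3 ÷ (1/599) = 1797.
3⁶ = 729 < 1797 ≤ 4096 = 4⁶, so L = 4.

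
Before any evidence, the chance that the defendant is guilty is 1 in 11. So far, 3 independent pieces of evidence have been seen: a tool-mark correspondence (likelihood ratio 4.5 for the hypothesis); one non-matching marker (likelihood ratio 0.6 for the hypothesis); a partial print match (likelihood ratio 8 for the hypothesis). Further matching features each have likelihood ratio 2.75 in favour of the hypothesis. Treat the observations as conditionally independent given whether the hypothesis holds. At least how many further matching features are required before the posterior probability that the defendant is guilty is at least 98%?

Prior odds = (1/11)/(10/11) = 0.1.
Combined Bayes factor of the evidence already in hand = 4.5 × 0.6 × 8 = 21.6.
Odds after that evidence = 0.1 × 21.6 = 2.16.
Target odds = 0.98/0.02 = 49.
Need 2.75ⁿ ≥ 49 ÷ 2.16 = 1225/54.
2.75³ = 20.796875 falls short of 1225/54 but 2.75⁴ = 57.19140625 reaches it, so n = 4.

4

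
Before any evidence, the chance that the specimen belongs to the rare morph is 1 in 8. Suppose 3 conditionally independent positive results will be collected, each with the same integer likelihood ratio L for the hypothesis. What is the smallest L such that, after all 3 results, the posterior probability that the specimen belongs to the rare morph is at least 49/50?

Prior odds = 0.125/0.875 = 1/7.
Target odds = 0.98/0.02 = 49.
Need L³ ≥ 49 ÷ (1/7) = 343.
6³ = 216 < 343 ≤ 343 = 7³, so L = 7.

7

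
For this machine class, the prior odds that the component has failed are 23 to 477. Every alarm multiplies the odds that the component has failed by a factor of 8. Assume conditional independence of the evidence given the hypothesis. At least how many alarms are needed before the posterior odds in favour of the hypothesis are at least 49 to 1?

Prior odds = 23/477.
Likelihood ratio per alarm = 8.
Target odds = 49.
Require 8ⁿ ≥ 49 ÷ (23/477) = 23373/23.
8³ = 512 falls short of 23373/23 but 8⁴ = 4096 reaches it, so n = 4.

4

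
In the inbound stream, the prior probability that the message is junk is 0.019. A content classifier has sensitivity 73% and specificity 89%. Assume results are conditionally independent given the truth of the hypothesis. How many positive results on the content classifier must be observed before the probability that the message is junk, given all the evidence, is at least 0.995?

Prior odds: 0.019 ÷ 0.981 = 19/981.
False-positive rate = 1 − 0.89 = 0.11; likelihood ratio of a positive = 0.73/0.11 = 73/11.
Target posterior odds = 0.995/0.005 = 199.
Require (73/11)ⁿ ≥ 199 ÷ (19/981) = 195219/19.
(73/11)⁴ = 28398241/14641 falls short of 195219/19 but (73/11)⁵ ≈12872.1 reaches it, so n = 5.

5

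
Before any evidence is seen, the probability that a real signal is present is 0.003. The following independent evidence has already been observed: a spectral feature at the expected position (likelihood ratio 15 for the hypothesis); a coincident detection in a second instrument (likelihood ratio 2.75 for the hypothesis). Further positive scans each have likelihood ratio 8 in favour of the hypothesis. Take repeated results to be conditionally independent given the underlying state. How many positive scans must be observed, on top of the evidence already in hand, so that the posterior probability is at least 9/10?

3

Prior odds = 0.003/0.997 = 3/997.
Combined Bayes factor of the evidence already in hand = 15 × 2.75 = 41.25.
Odds after that evidence = (3/997) × 41.25 = 495/3988.
Target odds = 0.9/0.1 = 9.
Need 8ⁿ ≥ 9 ÷ (495/3988) = 3988/55.
8² = 64 falls short of 3988/55 but 8³ = 512 reaches it, so n = 3.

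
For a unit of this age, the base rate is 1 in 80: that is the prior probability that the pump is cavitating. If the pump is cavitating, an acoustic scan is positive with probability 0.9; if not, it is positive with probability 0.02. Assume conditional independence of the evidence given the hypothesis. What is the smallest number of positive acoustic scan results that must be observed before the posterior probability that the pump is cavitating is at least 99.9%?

Prior odds: 0.0125 ÷ 0.9875 = 1/79.
Likelihood ratio of a positive = 0.9/0.02 = 45.
Target odds: 0.999 ÷ 0.001 = 999.
Need (1/79) × 45ⁿ ≥ 999, i.e. 45ⁿ ≥ 78921.
45² = 2025 falls short of 78921 but 45³ = 91125 reaches it, so n = 3.

3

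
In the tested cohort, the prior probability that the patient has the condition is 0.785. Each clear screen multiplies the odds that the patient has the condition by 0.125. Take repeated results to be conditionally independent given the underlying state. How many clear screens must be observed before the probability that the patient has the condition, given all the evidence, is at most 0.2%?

4

Prior odds: 0.785 ÷ 0.215 = 157/43.
Likelihood ratio per clear screen = 0.125.
Target posterior odds = 0.002/0.998 = 1/499.
Need (157/43) × 0.125ⁿ ≤ 1/499, i.e. 0.125ⁿ ≤ 43/78343.
0.125³ = 0.001953125 is still above 43/78343 but 0.125⁴ = 1/4096 is at or below it, so n = 4.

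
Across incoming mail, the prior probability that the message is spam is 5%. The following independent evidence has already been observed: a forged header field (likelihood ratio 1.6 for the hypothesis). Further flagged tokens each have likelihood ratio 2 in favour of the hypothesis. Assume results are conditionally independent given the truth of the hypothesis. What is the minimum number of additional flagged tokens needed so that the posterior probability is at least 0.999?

14

Prior odds = 0.05/0.95 = 1/19.
Bayes factor of the evidence already in hand = 1.6.
Odds after that evidence = (1/19) × 1.6 = 8/95.
Target odds = 0.999/0.001 = 999.
Need 2ⁿ ≥ 999 ÷ (8/95) = 11863.125.
2¹³ = 8192 falls short of 11863.125 but 2¹⁴ = 16384 reaches it, so n = 14.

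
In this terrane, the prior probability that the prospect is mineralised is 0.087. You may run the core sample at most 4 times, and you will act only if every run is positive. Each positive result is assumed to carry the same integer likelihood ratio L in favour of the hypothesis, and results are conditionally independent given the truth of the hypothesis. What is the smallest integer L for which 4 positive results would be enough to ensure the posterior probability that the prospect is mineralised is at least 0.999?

Prior odds = 0.087/0.913 = 87/913.
Target odds = 0.999/0.001 = 999.
Need L⁴ ≥ 999 ÷ (87/913) = 304029/29.
10⁴ = 10000 < 304029/29 ≤ 14641 = 11⁴, so L = 11.

11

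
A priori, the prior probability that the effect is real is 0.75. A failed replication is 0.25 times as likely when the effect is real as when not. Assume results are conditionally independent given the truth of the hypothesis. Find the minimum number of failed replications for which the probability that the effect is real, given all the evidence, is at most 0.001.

6

Prior odds = 0.75/0.25 = 3.
Likelihood ratio per failed replication = 0.25.
Target odds: 0.001 ÷ 0.999 = 1/999.
Require 0.25ⁿ ≤ 1/999 ÷ 3 = 1/2997.
0.25⁵ = 1/1024 is still above 1/2997 but 0.25⁶ = 1/4096 is at or below it, so n = 6.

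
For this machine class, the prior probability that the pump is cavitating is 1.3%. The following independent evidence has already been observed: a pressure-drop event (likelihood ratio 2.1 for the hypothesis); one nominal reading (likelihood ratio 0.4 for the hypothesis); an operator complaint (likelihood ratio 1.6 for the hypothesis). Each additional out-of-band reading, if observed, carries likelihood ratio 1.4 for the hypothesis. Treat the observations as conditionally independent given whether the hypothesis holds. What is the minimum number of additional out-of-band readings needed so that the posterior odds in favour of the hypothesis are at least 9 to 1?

19

Prior odds = 0.013/0.987 = 13/987.
Combined Bayes factor of the evidence already in hand = 2.1 × 0.4 × 1.6 = 1.344.
Odds after that evidence = (13/987) × 1.344 = 104/5875.
Target odds = 9.
Need 1.4ⁿ ≥ 9 ÷ (104/5875) = 52875/104.
1.4¹⁸ ≈426.879 falls short of 52875/104 but 1.4¹⁹ ≈597.63 reaches it, so n = 19.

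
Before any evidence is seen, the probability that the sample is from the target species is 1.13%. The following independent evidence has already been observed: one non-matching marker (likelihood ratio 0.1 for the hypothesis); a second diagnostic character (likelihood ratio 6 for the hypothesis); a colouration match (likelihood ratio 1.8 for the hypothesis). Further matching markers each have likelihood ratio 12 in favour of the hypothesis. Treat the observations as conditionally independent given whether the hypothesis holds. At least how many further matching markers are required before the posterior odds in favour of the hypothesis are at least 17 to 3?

Prior odds = 0.0113/0.9887 = 113/9887.
Combined Bayes factor of the evidence already in hand = 0.1 × 6 × 1.8 = 1.08.
Odds after that evidence = (113/9887) × 1.08 = 3051/247175.
Target odds = 17/3.
Need 12ⁿ ≥ 17/3 ÷ (3051/247175) = 4201975/9153.
12² = 144 falls short of 4201975/9153 but 12³ = 1728 reaches it, so n = 3.

3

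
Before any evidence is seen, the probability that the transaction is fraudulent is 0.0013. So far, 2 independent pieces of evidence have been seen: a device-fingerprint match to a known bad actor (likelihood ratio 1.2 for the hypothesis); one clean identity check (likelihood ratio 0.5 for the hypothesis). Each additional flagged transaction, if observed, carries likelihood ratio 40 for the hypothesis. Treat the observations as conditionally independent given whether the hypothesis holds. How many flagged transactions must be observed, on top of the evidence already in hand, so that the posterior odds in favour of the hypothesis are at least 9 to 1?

Prior odds = 0.0013/0.9987 = 13/9987.
Combined Bayes factor of the evidence already in hand = 1.2 × 0.5 = 0.6.
Odds after that evidence = (13/9987) × 0.6 = 13/16645.
Target odds = 9.
Need 40ⁿ ≥ 9 ÷ (13/16645) = 149805/13.
40² = 1600 falls short of 149805/13 but 40³ = 64000 reaches it, so n = 3.

3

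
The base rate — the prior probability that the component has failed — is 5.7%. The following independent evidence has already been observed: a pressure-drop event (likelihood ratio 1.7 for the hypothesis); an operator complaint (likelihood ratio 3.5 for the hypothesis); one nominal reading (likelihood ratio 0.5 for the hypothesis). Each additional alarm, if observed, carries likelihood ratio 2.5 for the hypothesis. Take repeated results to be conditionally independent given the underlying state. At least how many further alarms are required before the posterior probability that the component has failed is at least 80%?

4

Prior odds = 0.057/0.943 = 57/943.
Combined Bayes factor of the evidence already in hand = 1.7 × 3.5 × 0.5 = 2.975.
Odds after that evidence = (57/943) × 2.975 = 6783/37720.
Target odds = 0.8/0.2 = 4.
Need 2.5ⁿ ≥ 4 ÷ (6783/37720) = 150880/6783.
2.5³ = 15.625 falls short of 150880/6783 but 2.5⁴ = 39.0625 reaches it, so n = 4.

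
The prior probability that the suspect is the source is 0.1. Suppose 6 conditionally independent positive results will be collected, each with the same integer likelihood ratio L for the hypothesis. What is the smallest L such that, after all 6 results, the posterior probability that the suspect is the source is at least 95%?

3

Prior odds = 0.1/0.9 = 1/9.
Target odds = 0.95/0.05 = 19.
Need L⁶ ≥ 19 ÷ (1/9) = 171.
2⁶ = 64 < 171 ≤ 729 = 3⁶, so L = 3.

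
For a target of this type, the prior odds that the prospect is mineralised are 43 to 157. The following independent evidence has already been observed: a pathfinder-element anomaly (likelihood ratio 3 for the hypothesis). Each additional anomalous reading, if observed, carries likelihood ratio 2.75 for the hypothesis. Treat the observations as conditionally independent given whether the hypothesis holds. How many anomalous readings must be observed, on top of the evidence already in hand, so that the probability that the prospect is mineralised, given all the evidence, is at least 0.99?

Prior odds = 43/157.
Bayes factor of the evidence already in hand = 3.
Odds after that evidence = (43/157) × 3 = 129/157.
Target odds = 0.99/0.01 = 99.
Need 2.75ⁿ ≥ 99 ÷ (129/157) = 5181/43.
2.75⁴ = 57.19140625 falls short of 5181/43 but 2.75⁵ = 161051/1024 reaches it, so n = 5.

5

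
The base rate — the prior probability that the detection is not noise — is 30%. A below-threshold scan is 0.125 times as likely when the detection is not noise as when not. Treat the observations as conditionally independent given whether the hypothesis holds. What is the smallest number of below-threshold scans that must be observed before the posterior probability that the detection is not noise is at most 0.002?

3

Prior odds: 0.3 ÷ 0.7 = 3/7.
Likelihood ratio per below-threshold scan = 0.125.
Target odds: 0.002 ÷ 0.998 = 1/499.
Need (3/7) × 0.125ⁿ ≤ 1/499, i.e. 0.125ⁿ ≤ 7/1497.
0.125² = 0.015625 is still above 7/1497 but 0.125³ = 0.001953125 is at or below it, so n = 3.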